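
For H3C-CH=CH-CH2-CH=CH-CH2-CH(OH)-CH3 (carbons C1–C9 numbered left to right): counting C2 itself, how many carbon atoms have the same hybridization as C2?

C2 is sp2 (one π bond).
C1: sp3
C2: sp2 ✓
C3: sp2 ✓
C4: sp3
C5: sp2 ✓
C6: sp2 ✓
C7: sp3
C8: sp3
C9: sp3
4 carbons are sp2.

4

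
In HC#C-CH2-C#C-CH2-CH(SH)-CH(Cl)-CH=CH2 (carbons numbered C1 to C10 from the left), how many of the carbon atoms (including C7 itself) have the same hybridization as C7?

4

C7 is sp3 (only σ bonds).
C1: sp
C2: sp
C3: sp3 ✓
C4: sp
C5: sp
C6: sp3 ✓
C7: sp3 ✓
C8: sp3 ✓
C9: sp2
C10: sp2
4 carbons are sp3.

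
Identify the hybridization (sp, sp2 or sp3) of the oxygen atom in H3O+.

Three σ bonds + one lone pair = steric number 4 → sp3.

sp3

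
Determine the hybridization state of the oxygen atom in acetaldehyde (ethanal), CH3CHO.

sp2

The oxygen atom carries 1 σ bond and 2 lone pairs, plus one π bond, giving a steric number of 3, so it is sp2.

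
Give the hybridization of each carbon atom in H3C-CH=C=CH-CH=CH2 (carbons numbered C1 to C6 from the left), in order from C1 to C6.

C1 sp3, C2 sp2, C3 sp, C4 sp2, C5 sp2, C6 sp2

C1 carries 4 σ bonds, giving a steric number of 4, so it is sp3.
C2: 3 σ bonds, plus one π bond; 3 regions of electron density → sp2.
C3 has 2 σ bonds, plus two π bonds: steric number 2 → sp.
C4: 3 σ bonds, plus one π bond; 3 regions of electron density → sp2.
C5 (3 σ bonds, plus one π bond) has steric number 3: sp2.
C6 has 3 σ bonds, plus one π bond: steric number 3 → sp2.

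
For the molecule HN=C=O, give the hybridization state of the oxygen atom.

The oxygen atom has 1 σ bond and 2 lone pairs, plus one π bond: steric number 3 → sp2.

sp²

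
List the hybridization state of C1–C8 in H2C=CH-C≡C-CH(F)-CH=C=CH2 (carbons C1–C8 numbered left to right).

C1 sp2, C2 sp2, C3 sp, C4 sp, C5 sp3, C6 sp2, C7 sp, C8 sp2

C1 carries 3 σ bonds, plus one π bond, giving a steric number of 3, so it is sp2.
C2 has 3 σ bonds, plus one π bond: steric number 3 → sp2.
C3: 2 σ bonds, plus two π bonds — 2 electron domains, sp.
C4: 2 σ bonds, plus two π bonds; 2 regions of electron density → sp.
C5 is sp3: 4 σ bonds, 4 electron-density regions.
C6 is sp2: 3 σ bonds, plus one π bond, 3 electron-density regions.
C7 is sp: 2 σ bonds, plus two π bonds, 2 electron-density regions.
C8: 3 σ bonds, plus one π bond — 3 electron domains, sp2.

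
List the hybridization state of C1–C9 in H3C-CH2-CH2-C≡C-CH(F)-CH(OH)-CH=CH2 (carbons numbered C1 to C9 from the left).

C1 has 4 σ bonds: steric number 4 → sp3.
C2 is sp3: 4 σ bonds, 4 electron-density regions.
C3 has 4 σ bonds: steric number 4 → sp3.
C4 carries 2 σ bonds, plus two π bonds, giving a steric number of 2, so it is sp.
C5: 2 σ bonds, plus two π bonds; 2 regions of electron density → sp.
C6 carries 4 σ bonds, giving a steric number of 4, so it is sp3.
C7: 4 σ bonds; 4 regions of electron density → sp3.
C8 (3 σ bonds, plus one π bond) has steric number 3: sp2.
C9 has 3 σ bonds, plus one π bond: steric number 3 → sp2.

C1 sp3, C2 sp3, C3 sp3, C4 sp, C5 sp, C6 sp3, C7 sp3, C8 sp2, C9 sp2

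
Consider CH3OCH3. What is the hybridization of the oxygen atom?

sp^3

Two σ bonds + two lone pairs = steric number 4 → sp3.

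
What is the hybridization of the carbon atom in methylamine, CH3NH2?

sp³

The carbon atom carries 4 σ bonds, giving a steric number of 4, so it is sp3.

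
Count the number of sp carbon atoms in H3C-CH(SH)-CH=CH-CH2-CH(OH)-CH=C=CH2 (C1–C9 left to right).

1

C1: sp3
C2: sp3
C3: sp2
C4: sp2
C5: sp3
C6: sp3
C7: sp2
C8: sp ✓
C9: sp2
C8 → 1 sp carbon.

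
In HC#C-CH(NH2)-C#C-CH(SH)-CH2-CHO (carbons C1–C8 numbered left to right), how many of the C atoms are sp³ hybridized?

3

C1: sp
C2: sp
C3: sp3 ✓
C4: sp
C5: sp
C6: sp3 ✓
C7: sp3 ✓
C8: sp2
C3, C6, C7 → 3 sp3 carbons.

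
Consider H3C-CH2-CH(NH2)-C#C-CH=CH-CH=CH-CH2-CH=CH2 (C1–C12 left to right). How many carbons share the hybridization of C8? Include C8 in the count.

C8 is sp2 (one π bond).
C1: sp3
C2: sp3
C3: sp3
C4: sp
C5: sp
C6: sp2 ✓
C7: sp2 ✓
C8: sp2 ✓
C9: sp2 ✓
C10: sp3
C11: sp2 ✓
C12: sp2 ✓
6 carbons are sp2.

6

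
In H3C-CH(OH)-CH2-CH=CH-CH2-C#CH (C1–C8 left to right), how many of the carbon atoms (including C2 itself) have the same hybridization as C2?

4

C2 is sp3 (only σ bonds).
C1: sp3 ✓
C2: sp3 ✓
C3: sp3 ✓
C4: sp2
C5: sp2
C6: sp3 ✓
C7: sp
C8: sp
4 carbons are sp3.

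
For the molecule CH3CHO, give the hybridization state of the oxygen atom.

sp^2

The oxygen atom has 1 σ bond and 2 lone pairs, plus one π bond: steric number 3 → sp2.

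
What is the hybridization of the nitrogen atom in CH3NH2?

sp3

Three σ bonds + one lone pair = steric number 4 → sp3.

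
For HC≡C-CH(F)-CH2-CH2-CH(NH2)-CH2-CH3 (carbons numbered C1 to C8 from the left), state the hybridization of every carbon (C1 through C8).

C1 (2 σ bonds, plus two π bonds) has steric number 2: sp.
C2 (2 σ bonds, plus two π bonds) has steric number 2: sp.
C3 (4 σ bonds) has steric number 4: sp3.
C4 is sp3: 4 σ bonds, 4 electron-density regions.
C5: 4 σ bonds — 4 electron domains, sp3.
C6: 4 σ bonds; 4 regions of electron density → sp3.
C7: 4 σ bonds — 4 electron domains, sp3.
C8: 4 σ bonds; 4 regions of electron density → sp3.

C1 sp, C2 sp, C3 sp3, C4 sp3, C5 sp3, C6 sp3, C7 sp3, C8 sp3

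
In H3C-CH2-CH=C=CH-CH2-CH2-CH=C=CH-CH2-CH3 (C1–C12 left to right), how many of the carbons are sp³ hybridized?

6

C1: sp3 ✓
C2: sp3 ✓
C3: sp2
C4: sp
C5: sp2
C6: sp3 ✓
C7: sp3 ✓
C8: sp2
C9: sp
C10: sp2
C11: sp3 ✓
C12: sp3 ✓
C1, C2, C6, C7, C11, C12 → 6 sp3 carbons.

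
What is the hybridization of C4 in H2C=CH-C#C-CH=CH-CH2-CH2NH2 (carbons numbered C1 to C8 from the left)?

C4 carries 2 σ bonds, plus two π bonds, giving a steric number of 2, so it is sp.

sp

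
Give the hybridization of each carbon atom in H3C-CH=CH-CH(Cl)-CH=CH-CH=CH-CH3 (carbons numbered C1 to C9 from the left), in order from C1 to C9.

C1 has 4 σ bonds: steric number 4 → sp3.
C2 — 3 σ bonds, plus one π bond. Steric number 3, so sp2.
C3 — 3 σ bonds, plus one π bond. Steric number 3, so sp2.
C4 is sp3: 4 σ bonds, 4 electron-density regions.
C5: 3 σ bonds, plus one π bond; 3 regions of electron density → sp2.
C6: 3 σ bonds, plus one π bond; 3 regions of electron density → sp2.
C7 carries 3 σ bonds, plus one π bond, giving a steric number of 3, so it is sp2.
C8 is sp2: 3 σ bonds, plus one π bond, 3 electron-density regions.
C9: 4 σ bonds; 4 regions of electron density → sp3.

C1 sp3, C2 sp2, C3 sp2, C4 sp3, C5 sp2, C6 sp2, C7 sp2, C8 sp2, C9 sp3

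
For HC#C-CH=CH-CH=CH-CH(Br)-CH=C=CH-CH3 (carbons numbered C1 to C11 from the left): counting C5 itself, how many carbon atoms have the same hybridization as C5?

C5 is sp2 (one π bond).
C1: sp
C2: sp
C3: sp2 ✓
C4: sp2 ✓
C5: sp2 ✓
C6: sp2 ✓
C7: sp3
C8: sp2 ✓
C9: sp
C10: sp2 ✓
C11: sp3
6 carbons are sp2.

6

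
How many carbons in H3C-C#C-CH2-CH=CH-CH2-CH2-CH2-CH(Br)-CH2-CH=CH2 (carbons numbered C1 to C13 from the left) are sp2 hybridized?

C1: sp3
C2: sp
C3: sp
C4: sp3
C5: sp2 ✓
C6: sp2 ✓
C7: sp3
C8: sp3
C9: sp3
C10: sp3
C11: sp3
C12: sp2 ✓
C13: sp2 ✓
C5, C6, C12, C13 → 4 sp2 carbons.

4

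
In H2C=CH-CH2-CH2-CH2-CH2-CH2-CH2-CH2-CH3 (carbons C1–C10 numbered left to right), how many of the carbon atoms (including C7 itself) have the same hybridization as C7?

C7 is sp3 (only σ bonds).
C1: sp2
C2: sp2
C3: sp3 ✓
C4: sp3 ✓
C5: sp3 ✓
C6: sp3 ✓
C7: sp3 ✓
C8: sp3 ✓
C9: sp3 ✓
C10: sp3 ✓
8 carbons are sp3.

8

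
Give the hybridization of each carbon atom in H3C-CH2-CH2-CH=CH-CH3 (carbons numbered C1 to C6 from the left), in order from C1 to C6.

C1 (4 σ bonds) has steric number 4: sp3.
C2 is sp3: 4 σ bonds, 4 electron-density regions.
C3 is sp3: 4 σ bonds, 4 electron-density regions.
C4 carries 3 σ bonds, plus one π bond, giving a steric number of 3, so it is sp2.
C5: 3 σ bonds, plus one π bond; 3 regions of electron density → sp2.
C6: 4 σ bonds; 4 regions of electron density → sp3.

C1 sp3, C2 sp3, C3 sp3, C4 sp2, C5 sp2, C6 sp3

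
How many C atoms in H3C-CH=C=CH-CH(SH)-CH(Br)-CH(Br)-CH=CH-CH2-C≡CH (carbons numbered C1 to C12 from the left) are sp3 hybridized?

5

C1: sp3 ✓
C2: sp2
C3: sp
C4: sp2
C5: sp3 ✓
C6: sp3 ✓
C7: sp3 ✓
C8: sp2
C9: sp2
C10: sp3 ✓
C11: sp
C12: sp
C1, C5, C6, C7, C10 → 5 sp3 carbons.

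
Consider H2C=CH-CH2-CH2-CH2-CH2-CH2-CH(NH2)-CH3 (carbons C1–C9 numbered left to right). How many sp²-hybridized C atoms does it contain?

C1: sp2 ✓
C2: sp2 ✓
C3: sp3
C4: sp3
C5: sp3
C6: sp3
C7: sp3
C8: sp3
C9: sp3
C1, C2 → 2 sp2 carbons.

2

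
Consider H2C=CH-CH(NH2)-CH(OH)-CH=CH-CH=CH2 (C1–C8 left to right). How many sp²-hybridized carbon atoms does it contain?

6

C1: sp2 ✓
C2: sp2 ✓
C3: sp3
C4: sp3
C5: sp2 ✓
C6: sp2 ✓
C7: sp2 ✓
C8: sp2 ✓
C1, C2, C5, C6, C7, C8 → 6 sp2 carbons.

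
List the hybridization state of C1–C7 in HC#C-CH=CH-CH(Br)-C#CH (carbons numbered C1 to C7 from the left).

C1 (2 σ bonds, plus two π bonds) has steric number 2: sp.
C2 (2 σ bonds, plus two π bonds) has steric number 2: sp.
C3 carries 3 σ bonds, plus one π bond, giving a steric number of 3, so it is sp2.
C4 has 3 σ bonds, plus one π bond: steric number 3 → sp2.
C5: 4 σ bonds — 4 electron domains, sp3.
C6 carries 2 σ bonds, plus two π bonds, giving a steric number of 2, so it is sp.
C7 (2 σ bonds, plus two π bonds) has steric number 2: sp.

C1 sp, C2 sp, C3 sp2, C4 sp2, C5 sp3, C6 sp, C7 sp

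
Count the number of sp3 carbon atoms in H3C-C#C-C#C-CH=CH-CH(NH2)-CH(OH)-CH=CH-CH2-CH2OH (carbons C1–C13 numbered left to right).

C1: sp3 ✓
C2: sp
C3: sp
C4: sp
C5: sp
C6: sp2
C7: sp2
C8: sp3 ✓
C9: sp3 ✓
C10: sp2
C11: sp2
C12: sp3 ✓
C13: sp3 ✓
C1, C8, C9, C12, C13 → 5 sp3 carbons.

5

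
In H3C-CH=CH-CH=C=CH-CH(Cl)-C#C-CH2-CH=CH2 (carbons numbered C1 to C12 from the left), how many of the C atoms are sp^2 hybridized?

6

C1: sp3
C2: sp2 ✓
C3: sp2 ✓
C4: sp2 ✓
C5: sp
C6: sp2 ✓
C7: sp3
C8: sp
C9: sp
C10: sp3
C11: sp2 ✓
C12: sp2 ✓
C2, C3, C4, C6, C11, C12 → 6 sp2 carbons.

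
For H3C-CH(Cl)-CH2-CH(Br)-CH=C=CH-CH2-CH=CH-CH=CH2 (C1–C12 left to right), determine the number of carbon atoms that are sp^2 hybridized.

6

C1: sp3
C2: sp3
C3: sp3
C4: sp3
C5: sp2 ✓
C6: sp
C7: sp2 ✓
C8: sp3
C9: sp2 ✓
C10: sp2 ✓
C11: sp2 ✓
C12: sp2 ✓
C5, C7, C9, C10, C11, C12 → 6 sp2 carbons.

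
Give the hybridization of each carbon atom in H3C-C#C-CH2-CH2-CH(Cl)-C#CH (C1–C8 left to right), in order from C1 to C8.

C1 is sp3: 4 σ bonds, 4 electron-density regions.
C2 has 2 σ bonds, plus two π bonds: steric number 2 → sp.
C3 (2 σ bonds, plus two π bonds) has steric number 2: sp.
C4 (4 σ bonds) has steric number 4: sp3.
C5: 4 σ bonds; 4 regions of electron density → sp3.
C6: 4 σ bonds — 4 electron domains, sp3.
C7: 2 σ bonds, plus two π bonds; 2 regions of electron density → sp.
C8 is sp: 2 σ bonds, plus two π bonds, 2 electron-density regions.

C1 sp3, C2 sp, C3 sp, C4 sp3, C5 sp3, C6 sp3, C7 sp, C8 sp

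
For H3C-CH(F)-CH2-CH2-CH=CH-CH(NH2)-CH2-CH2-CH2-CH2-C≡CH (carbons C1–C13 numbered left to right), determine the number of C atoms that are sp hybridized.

C1: sp3
C2: sp3
C3: sp3
C4: sp3
C5: sp2
C6: sp2
C7: sp3
C8: sp3
C9: sp3
C10: sp3
C11: sp3
C12: sp ✓
C13: sp ✓
C12, C13 → 2 sp carbons.

2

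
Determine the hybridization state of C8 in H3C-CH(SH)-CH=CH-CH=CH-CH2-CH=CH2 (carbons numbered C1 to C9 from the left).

C8 has 3 σ bonds, plus one π bond: steric number 3 → sp2.

sp^2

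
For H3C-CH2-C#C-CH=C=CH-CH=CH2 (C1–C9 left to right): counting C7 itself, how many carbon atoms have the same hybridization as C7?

C7 is sp2 (one π bond).
C1: sp3
C2: sp3
C3: sp
C4: sp
C5: sp2 ✓
C6: sp
C7: sp2 ✓
C8: sp2 ✓
C9: sp2 ✓
4 carbons are sp2.

4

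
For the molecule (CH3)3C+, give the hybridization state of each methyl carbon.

sp^3

Each methyl carbon: 4 σ bonds — 4 electron domains, sp3.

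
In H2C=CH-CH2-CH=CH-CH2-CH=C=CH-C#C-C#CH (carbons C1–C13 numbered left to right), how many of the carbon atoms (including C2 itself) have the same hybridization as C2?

C2 is sp2 (one π bond).
C1: sp2 ✓
C2: sp2 ✓
C3: sp3
C4: sp2 ✓
C5: sp2 ✓
C6: sp3
C7: sp2 ✓
C8: sp
C9: sp2 ✓
C10: sp
C11: sp
C12: sp
C13: sp
6 carbons are sp2.

6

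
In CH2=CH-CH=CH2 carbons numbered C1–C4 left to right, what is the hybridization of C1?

C1 has 3 σ bonds, plus one π bond: steric number 3 → sp2.

sp^2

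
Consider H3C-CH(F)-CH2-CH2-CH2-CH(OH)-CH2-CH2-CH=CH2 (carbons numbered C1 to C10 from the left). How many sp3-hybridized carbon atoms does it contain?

C1: sp3 ✓
C2: sp3 ✓
C3: sp3 ✓
C4: sp3 ✓
C5: sp3 ✓
C6: sp3 ✓
C7: sp3 ✓
C8: sp3 ✓
C9: sp2
C10: sp2
C1, C2, C3, C4, C5, C6, C7, C8 → 8 sp3 carbons.

8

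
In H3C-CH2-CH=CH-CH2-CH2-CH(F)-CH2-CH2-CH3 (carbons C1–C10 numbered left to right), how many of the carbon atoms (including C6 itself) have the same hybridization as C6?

C6 is sp3 (only σ bonds).
C1: sp3 ✓
C2: sp3 ✓
C3: sp2
C4: sp2
C5: sp3 ✓
C6: sp3 ✓
C7: sp3 ✓
C8: sp3 ✓
C9: sp3 ✓
C10: sp3 ✓
8 carbons are sp3.

8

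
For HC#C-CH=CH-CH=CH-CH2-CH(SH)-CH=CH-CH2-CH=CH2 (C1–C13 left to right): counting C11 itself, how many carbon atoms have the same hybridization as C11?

C11 is sp3 (only σ bonds).
C1: sp
C2: sp
C3: sp2
C4: sp2
C5: sp2
C6: sp2
C7: sp3 ✓
C8: sp3 ✓
C9: sp2
C10: sp2
C11: sp3 ✓
C12: sp2
C13: sp2
3 carbons are sp3.

3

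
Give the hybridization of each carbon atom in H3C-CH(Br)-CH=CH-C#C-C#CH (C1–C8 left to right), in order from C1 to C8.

C1 sp3, C2 sp3, C3 sp2, C4 sp2, C5 sp, C6 sp, C7 sp, C8 sp

C1 (4 σ bonds) has steric number 4: sp3.
C2 carries 4 σ bonds, giving a steric number of 4, so it is sp3.
C3 is sp2: 3 σ bonds, plus one π bond, 3 electron-density regions.
C4 has 3 σ bonds, plus one π bond: steric number 3 → sp2.
C5 has 2 σ bonds, plus two π bonds: steric number 2 → sp.
C6 is sp: 2 σ bonds, plus two π bonds, 2 electron-density regions.
C7 (2 σ bonds, plus two π bonds) has steric number 2: sp.
C8: 2 σ bonds, plus two π bonds; 2 regions of electron density → sp.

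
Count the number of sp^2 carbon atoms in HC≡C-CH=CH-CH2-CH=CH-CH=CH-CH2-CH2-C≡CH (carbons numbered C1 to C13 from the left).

6

C1: sp
C2: sp
C3: sp2 ✓
C4: sp2 ✓
C5: sp3
C6: sp2 ✓
C7: sp2 ✓
C8: sp2 ✓
C9: sp2 ✓
C10: sp3
C11: sp3
C12: sp
C13: sp
C3, C4, C6, C7, C8, C9 → 6 sp2 carbons.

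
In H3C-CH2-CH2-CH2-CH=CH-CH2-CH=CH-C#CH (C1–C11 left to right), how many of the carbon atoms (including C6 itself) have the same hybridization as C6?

4

C6 is sp2 (one π bond).
C1: sp3
C2: sp3
C3: sp3
C4: sp3
C5: sp2 ✓
C6: sp2 ✓
C7: sp3
C8: sp2 ✓
C9: sp2 ✓
C10: sp
C11: sp
4 carbons are sp2.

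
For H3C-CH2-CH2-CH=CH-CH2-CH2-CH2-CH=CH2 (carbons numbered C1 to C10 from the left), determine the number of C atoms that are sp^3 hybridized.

C1: sp3 ✓
C2: sp3 ✓
C3: sp3 ✓
C4: sp2
C5: sp2
C6: sp3 ✓
C7: sp3 ✓
C8: sp3 ✓
C9: sp2
C10: sp2
C1, C2, C3, C6, C7, C8 → 6 sp3 carbons.

6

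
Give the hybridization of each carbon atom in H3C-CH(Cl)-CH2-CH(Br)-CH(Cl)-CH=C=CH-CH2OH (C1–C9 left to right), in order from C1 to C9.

C1 sp3, C2 sp3, C3 sp3, C4 sp3, C5 sp3, C6 sp2, C7 sp, C8 sp2, C9 sp3

C1 has 4 σ bonds: steric number 4 → sp3.
C2 carries 4 σ bonds, giving a steric number of 4, so it is sp3.
C3: 4 σ bonds; 4 regions of electron density → sp3.
C4: 4 σ bonds — 4 electron domains, sp3.
C5 — 4 σ bonds. Steric number 4, so sp3.
C6 carries 3 σ bonds, plus one π bond, giving a steric number of 3, so it is sp2.
C7 has 2 σ bonds, plus two π bonds: steric number 2 → sp.
C8: 3 σ bonds, plus one π bond — 3 electron domains, sp2.
C9 — 4 σ bonds. Steric number 4, so sp3.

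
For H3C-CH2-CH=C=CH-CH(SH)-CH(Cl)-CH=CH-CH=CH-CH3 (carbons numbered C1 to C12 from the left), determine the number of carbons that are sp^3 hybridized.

5

C1: sp3 ✓
C2: sp3 ✓
C3: sp2
C4: sp
C5: sp2
C6: sp3 ✓
C7: sp3 ✓
C8: sp2
C9: sp2
C10: sp2
C11: sp2
C12: sp3 ✓
C1, C2, C6, C7, C12 → 5 sp3 carbons.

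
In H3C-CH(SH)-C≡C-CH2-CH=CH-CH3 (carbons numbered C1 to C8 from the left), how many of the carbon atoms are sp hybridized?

C1: sp3
C2: sp3
C3: sp ✓
C4: sp ✓
C5: sp3
C6: sp2
C7: sp2
C8: sp3
C3, C4 → 2 sp carbons.

2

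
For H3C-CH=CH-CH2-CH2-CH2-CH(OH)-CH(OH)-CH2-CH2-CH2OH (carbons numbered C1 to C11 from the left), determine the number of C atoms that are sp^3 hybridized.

9

C1: sp3 ✓
C2: sp2
C3: sp2
C4: sp3 ✓
C5: sp3 ✓
C6: sp3 ✓
C7: sp3 ✓
C8: sp3 ✓
C9: sp3 ✓
C10: sp3 ✓
C11: sp3 ✓
C1, C4, C5, C6, C7, C8, C9, C10, C11 → 9 sp3 carbons.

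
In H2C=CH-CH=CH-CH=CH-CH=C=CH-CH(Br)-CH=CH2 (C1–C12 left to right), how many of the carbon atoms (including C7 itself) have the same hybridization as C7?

C7 is sp2 (one π bond).
C1: sp2 ✓
C2: sp2 ✓
C3: sp2 ✓
C4: sp2 ✓
C5: sp2 ✓
C6: sp2 ✓
C7: sp2 ✓
C8: sp
C9: sp2 ✓
C10: sp3
C11: sp2 ✓
C12: sp2 ✓
10 carbons are sp2.

10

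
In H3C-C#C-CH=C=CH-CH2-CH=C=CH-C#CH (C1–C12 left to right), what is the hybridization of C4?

C4: 3 σ bonds, plus one π bond — 3 electron domains, sp2.

sp^2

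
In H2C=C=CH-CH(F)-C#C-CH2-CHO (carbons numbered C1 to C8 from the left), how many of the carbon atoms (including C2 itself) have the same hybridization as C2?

C2 is sp (two π bonds).
C1: sp2
C2: sp ✓
C3: sp2
C4: sp3
C5: sp ✓
C6: sp ✓
C7: sp3
C8: sp2
3 carbons are sp.

3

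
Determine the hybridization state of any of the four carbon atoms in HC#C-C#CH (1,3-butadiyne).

sp

Every carbon is part of a C≡C triple bond: two σ regions → sp.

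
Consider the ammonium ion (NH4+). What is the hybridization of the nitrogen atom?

Four σ bonds, no lone pair → sp3, tetrahedral.

sp³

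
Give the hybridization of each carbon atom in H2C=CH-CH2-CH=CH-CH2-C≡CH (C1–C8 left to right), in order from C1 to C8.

C1 has 3 σ bonds, plus one π bond: steric number 3 → sp2.
C2 carries 3 σ bonds, plus one π bond, giving a steric number of 3, so it is sp2.
C3 — 4 σ bonds. Steric number 4, so sp3.
C4 (3 σ bonds, plus one π bond) has steric number 3: sp2.
C5 — 3 σ bonds, plus one π bond. Steric number 3, so sp2.
C6 (4 σ bonds) has steric number 4: sp3.
C7 (2 σ bonds, plus two π bonds) has steric number 2: sp.
C8 (2 σ bonds, plus two π bonds) has steric number 2: sp.

C1 sp2, C2 sp2, C3 sp3, C4 sp2, C5 sp2, C6 sp3, C7 sp, C8 sp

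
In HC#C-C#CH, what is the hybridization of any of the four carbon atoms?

sp

Every carbon is part of a C≡C triple bond: two σ regions → sp.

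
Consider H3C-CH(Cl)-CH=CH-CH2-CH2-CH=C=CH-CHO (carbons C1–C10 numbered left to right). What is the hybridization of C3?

sp2

C3 has 3 σ bonds, plus one π bond: steric number 3 → sp2.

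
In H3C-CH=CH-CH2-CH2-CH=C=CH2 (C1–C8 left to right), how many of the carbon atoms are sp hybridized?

C1: sp3
C2: sp2
C3: sp2
C4: sp3
C5: sp3
C6: sp2
C7: sp ✓
C8: sp2
C7 → 1 sp carbon.

1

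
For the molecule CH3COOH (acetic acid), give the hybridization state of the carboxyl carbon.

sp2

The carboxyl carbon is sp2: 3 σ bonds, plus one π bond, 3 electron-density regions.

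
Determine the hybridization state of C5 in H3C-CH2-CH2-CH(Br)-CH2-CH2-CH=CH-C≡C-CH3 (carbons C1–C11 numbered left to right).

sp3

C5: 4 σ bonds — 4 electron domains, sp3.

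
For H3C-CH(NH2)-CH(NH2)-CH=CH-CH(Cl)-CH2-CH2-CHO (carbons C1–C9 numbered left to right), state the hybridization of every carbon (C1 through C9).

C1 has 4 σ bonds: steric number 4 → sp3.
C2 is sp3: 4 σ bonds, 4 electron-density regions.
C3 — 4 σ bonds. Steric number 4, so sp3.
C4 (3 σ bonds, plus one π bond) has steric number 3: sp2.
C5 has 3 σ bonds, plus one π bond: steric number 3 → sp2.
C6 has 4 σ bonds: steric number 4 → sp3.
C7 is sp3: 4 σ bonds, 4 electron-density regions.
C8 — 4 σ bonds. Steric number 4, so sp3.
C9: 3 σ bonds, plus one π bond — 3 electron domains, sp2.

C1 sp3, C2 sp3, C3 sp3, C4 sp2, C5 sp2, C6 sp3, C7 sp3, C8 sp3, C9 sp2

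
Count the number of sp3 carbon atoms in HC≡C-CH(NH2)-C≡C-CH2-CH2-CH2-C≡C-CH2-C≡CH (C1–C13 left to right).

C1: sp
C2: sp
C3: sp3 ✓
C4: sp
C5: sp
C6: sp3 ✓
C7: sp3 ✓
C8: sp3 ✓
C9: sp
C10: sp
C11: sp3 ✓
C12: sp
C13: sp
C3, C6, C7, C8, C11 → 5 sp3 carbons.

5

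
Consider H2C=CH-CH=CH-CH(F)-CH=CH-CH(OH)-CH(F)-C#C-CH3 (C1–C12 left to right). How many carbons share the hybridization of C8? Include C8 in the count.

4

C8 is sp3 (only σ bonds).
C1: sp2
C2: sp2
C3: sp2
C4: sp2
C5: sp3 ✓
C6: sp2
C7: sp2
C8: sp3 ✓
C9: sp3 ✓
C10: sp
C11: sp
C12: sp3 ✓
4 carbons are sp3.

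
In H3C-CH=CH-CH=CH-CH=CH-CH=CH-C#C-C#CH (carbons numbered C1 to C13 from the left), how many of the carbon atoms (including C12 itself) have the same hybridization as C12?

4

C12 is sp (two π bonds).
C1: sp3
C2: sp2
C3: sp2
C4: sp2
C5: sp2
C6: sp2
C7: sp2
C8: sp2
C9: sp2
C10: sp ✓
C11: sp ✓
C12: sp ✓
C13: sp ✓
4 carbons are sp.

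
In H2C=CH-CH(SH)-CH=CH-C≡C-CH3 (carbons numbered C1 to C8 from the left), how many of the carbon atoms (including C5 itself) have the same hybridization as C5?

C5 is sp2 (one π bond).
C1: sp2 ✓
C2: sp2 ✓
C3: sp3
C4: sp2 ✓
C5: sp2 ✓
C6: sp
C7: sp
C8: sp3
4 carbons are sp2.

4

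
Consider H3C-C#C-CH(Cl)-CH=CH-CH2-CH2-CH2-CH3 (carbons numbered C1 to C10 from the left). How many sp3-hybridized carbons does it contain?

6

C1: sp3 ✓
C2: sp
C3: sp
C4: sp3 ✓
C5: sp2
C6: sp2
C7: sp3 ✓
C8: sp3 ✓
C9: sp3 ✓
C10: sp3 ✓
C1, C4, C7, C8, C9, C10 → 6 sp3 carbons.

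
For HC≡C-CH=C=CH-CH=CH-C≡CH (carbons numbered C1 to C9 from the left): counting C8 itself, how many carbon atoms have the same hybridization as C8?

C8 is sp (two π bonds).
C1: sp ✓
C2: sp ✓
C3: sp2
C4: sp ✓
C5: sp2
C6: sp2
C7: sp2
C8: sp ✓
C9: sp ✓
5 carbons are sp.

5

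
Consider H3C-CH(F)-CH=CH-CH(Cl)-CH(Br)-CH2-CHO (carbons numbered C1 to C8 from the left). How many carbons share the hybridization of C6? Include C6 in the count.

C6 is sp3 (only σ bonds).
C1: sp3 ✓
C2: sp3 ✓
C3: sp2
C4: sp2
C5: sp3 ✓
C6: sp3 ✓
C7: sp3 ✓
C8: sp2
5 carbons are sp3.

5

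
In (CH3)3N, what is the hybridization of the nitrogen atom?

The nitrogen atom: 3 σ bonds and 1 lone pair; 4 regions of electron density → sp3.

sp3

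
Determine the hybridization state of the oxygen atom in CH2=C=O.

sp²

The oxygen atom — 1 σ bond and 2 lone pairs, plus one π bond. Steric number 3, so sp2.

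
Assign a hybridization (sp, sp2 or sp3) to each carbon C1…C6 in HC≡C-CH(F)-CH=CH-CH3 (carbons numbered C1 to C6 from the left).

C1 sp, C2 sp, C3 sp3, C4 sp2, C5 sp2, C6 sp3

C1: 2 σ bonds, plus two π bonds; 2 regions of electron density → sp.
C2 (2 σ bonds, plus two π bonds) has steric number 2: sp.
C3 — 4 σ bonds. Steric number 4, so sp3.
C4: 3 σ bonds, plus one π bond; 3 regions of electron density → sp2.
C5 carries 3 σ bonds, plus one π bond, giving a steric number of 3, so it is sp2.
C6 has 4 σ bonds: steric number 4 → sp3.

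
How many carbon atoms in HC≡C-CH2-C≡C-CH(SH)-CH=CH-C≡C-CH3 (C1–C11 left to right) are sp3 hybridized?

3

C1: sp
C2: sp
C3: sp3 ✓
C4: sp
C5: sp
C6: sp3 ✓
C7: sp2
C8: sp2
C9: sp
C10: sp
C11: sp3 ✓
C3, C6, C11 → 3 sp3 carbons.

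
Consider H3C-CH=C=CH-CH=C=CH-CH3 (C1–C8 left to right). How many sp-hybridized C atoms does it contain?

2

C1: sp3
C2: sp2
C3: sp ✓
C4: sp2
C5: sp2
C6: sp ✓
C7: sp2
C8: sp3
C3, C6 → 2 sp carbons.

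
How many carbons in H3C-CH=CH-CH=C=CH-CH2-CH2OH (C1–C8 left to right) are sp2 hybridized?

4

C1: sp3
C2: sp2 ✓
C3: sp2 ✓
C4: sp2 ✓
C5: sp
C6: sp2 ✓
C7: sp3
C8: sp3
C2, C3, C4, C6 → 4 sp2 carbons.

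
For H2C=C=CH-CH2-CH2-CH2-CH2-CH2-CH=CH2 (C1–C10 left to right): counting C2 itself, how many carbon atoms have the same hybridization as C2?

1

C2 is sp (two π bonds).
C1: sp2
C2: sp ✓
C3: sp2
C4: sp3
C5: sp3
C6: sp3
C7: sp3
C8: sp3
C9: sp2
C10: sp2
1 carbon is sp.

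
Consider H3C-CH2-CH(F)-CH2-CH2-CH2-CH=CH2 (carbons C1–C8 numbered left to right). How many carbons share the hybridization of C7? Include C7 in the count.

2

C7 is sp2 (one π bond).
C1: sp3
C2: sp3
C3: sp3
C4: sp3
C5: sp3
C6: sp3
C7: sp2 ✓
C8: sp2 ✓
2 carbons are sp2.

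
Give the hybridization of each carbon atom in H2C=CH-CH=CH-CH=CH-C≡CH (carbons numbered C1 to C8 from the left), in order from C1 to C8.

C1: 3 σ bonds, plus one π bond — 3 electron domains, sp2.
C2 has 3 σ bonds, plus one π bond: steric number 3 → sp2.
C3 has 3 σ bonds, plus one π bond: steric number 3 → sp2.
C4 is sp2: 3 σ bonds, plus one π bond, 3 electron-density regions.
C5 is sp2: 3 σ bonds, plus one π bond, 3 electron-density regions.
C6 is sp2: 3 σ bonds, plus one π bond, 3 electron-density regions.
C7 is sp: 2 σ bonds, plus two π bonds, 2 electron-density regions.
C8 (2 σ bonds, plus two π bonds) has steric number 2: sp.

C1 sp2, C2 sp2, C3 sp2, C4 sp2, C5 sp2, C6 sp2, C7 sp, C8 sp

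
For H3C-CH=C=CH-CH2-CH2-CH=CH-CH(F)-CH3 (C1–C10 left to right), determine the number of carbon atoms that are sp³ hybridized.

5

C1: sp3 ✓
C2: sp2
C3: sp
C4: sp2
C5: sp3 ✓
C6: sp3 ✓
C7: sp2
C8: sp2
C9: sp3 ✓
C10: sp3 ✓
C1, C5, C6, C9, C10 → 5 sp3 carbons.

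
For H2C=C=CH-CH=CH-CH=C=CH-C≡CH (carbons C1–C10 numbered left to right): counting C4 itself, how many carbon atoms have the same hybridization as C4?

6

C4 is sp2 (one π bond).
C1: sp2 ✓
C2: sp
C3: sp2 ✓
C4: sp2 ✓
C5: sp2 ✓
C6: sp2 ✓
C7: sp
C8: sp2 ✓
C9: sp
C10: sp
6 carbons are sp2.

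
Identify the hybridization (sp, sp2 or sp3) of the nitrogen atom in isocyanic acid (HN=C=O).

The nitrogen atom is sp2: 2 σ bonds and 1 lone pair, plus one π bond, 3 electron-density regions.

sp²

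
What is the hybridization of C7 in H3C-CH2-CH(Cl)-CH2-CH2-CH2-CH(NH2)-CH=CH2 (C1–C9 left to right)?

sp^3

C7 (4 σ bonds) has steric number 4: sp3.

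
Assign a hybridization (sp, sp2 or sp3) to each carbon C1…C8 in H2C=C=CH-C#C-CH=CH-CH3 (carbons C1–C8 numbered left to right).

C1 carries 3 σ bonds, plus one π bond, giving a steric number of 3, so it is sp2.
C2 — 2 σ bonds, plus two π bonds. Steric number 2, so sp.
C3 is sp2: 3 σ bonds, plus one π bond, 3 electron-density regions.
C4: 2 σ bonds, plus two π bonds; 2 regions of electron density → sp.
C5 carries 2 σ bonds, plus two π bonds, giving a steric number of 2, so it is sp.
C6 has 3 σ bonds, plus one π bond: steric number 3 → sp2.
C7 carries 3 σ bonds, plus one π bond, giving a steric number of 3, so it is sp2.
C8 carries 4 σ bonds, giving a steric number of 4, so it is sp3.

C1 sp2, C2 sp, C3 sp2, C4 sp, C5 sp, C6 sp2, C7 sp2, C8 sp3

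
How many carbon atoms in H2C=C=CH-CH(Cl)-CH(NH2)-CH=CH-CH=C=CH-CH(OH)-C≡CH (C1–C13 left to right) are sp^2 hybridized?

C1: sp2 ✓
C2: sp
C3: sp2 ✓
C4: sp3
C5: sp3
C6: sp2 ✓
C7: sp2 ✓
C8: sp2 ✓
C9: sp
C10: sp2 ✓
C11: sp3
C12: sp
C13: sp
C1, C3, C6, C7, C8, C10 → 6 sp2 carbons.

6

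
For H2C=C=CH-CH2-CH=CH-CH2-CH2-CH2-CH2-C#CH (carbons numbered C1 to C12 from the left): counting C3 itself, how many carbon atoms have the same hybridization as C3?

C3 is sp2 (one π bond).
C1: sp2 ✓
C2: sp
C3: sp2 ✓
C4: sp3
C5: sp2 ✓
C6: sp2 ✓
C7: sp3
C8: sp3
C9: sp3
C10: sp3
C11: sp
C12: sp
4 carbons are sp2.

4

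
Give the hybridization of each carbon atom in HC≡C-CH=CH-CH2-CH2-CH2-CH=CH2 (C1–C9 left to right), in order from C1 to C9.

C1 sp, C2 sp, C3 sp2, C4 sp2, C5 sp3, C6 sp3, C7 sp3, C8 sp2, C9 sp2

C1 carries 2 σ bonds, plus two π bonds, giving a steric number of 2, so it is sp.
C2 has 2 σ bonds, plus two π bonds: steric number 2 → sp.
C3 (3 σ bonds, plus one π bond) has steric number 3: sp2.
C4 has 3 σ bonds, plus one π bond: steric number 3 → sp2.
C5: 4 σ bonds; 4 regions of electron density → sp3.
C6 has 4 σ bonds: steric number 4 → sp3.
C7 (4 σ bonds) has steric number 4: sp3.
C8: 3 σ bonds, plus one π bond — 3 electron domains, sp2.
C9 — 3 σ bonds, plus one π bond. Steric number 3, so sp2.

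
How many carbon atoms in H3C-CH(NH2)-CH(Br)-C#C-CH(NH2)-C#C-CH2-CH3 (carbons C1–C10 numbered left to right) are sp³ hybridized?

6

C1: sp3 ✓
C2: sp3 ✓
C3: sp3 ✓
C4: sp
C5: sp
C6: sp3 ✓
C7: sp
C8: sp
C9: sp3 ✓
C10: sp3 ✓
C1, C2, C3, C6, C9, C10 → 6 sp3 carbons.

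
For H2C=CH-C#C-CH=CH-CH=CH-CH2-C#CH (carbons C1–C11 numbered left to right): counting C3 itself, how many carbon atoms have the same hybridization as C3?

C3 is sp (two π bonds).
C1: sp2
C2: sp2
C3: sp ✓
C4: sp ✓
C5: sp2
C6: sp2
C7: sp2
C8: sp2
C9: sp3
C10: sp ✓
C11: sp ✓
4 carbons are sp.

4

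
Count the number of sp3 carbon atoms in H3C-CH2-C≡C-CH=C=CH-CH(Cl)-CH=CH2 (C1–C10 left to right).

3

C1: sp3 ✓
C2: sp3 ✓
C3: sp
C4: sp
C5: sp2
C6: sp
C7: sp2
C8: sp3 ✓
C9: sp2
C10: sp2
C1, C2, C8 → 3 sp3 carbons.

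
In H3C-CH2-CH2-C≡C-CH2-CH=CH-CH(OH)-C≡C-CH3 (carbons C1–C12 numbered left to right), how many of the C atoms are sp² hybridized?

C1: sp3
C2: sp3
C3: sp3
C4: sp
C5: sp
C6: sp3
C7: sp2 ✓
C8: sp2 ✓
C9: sp3
C10: sp
C11: sp
C12: sp3
C7, C8 → 2 sp2 carbons.

2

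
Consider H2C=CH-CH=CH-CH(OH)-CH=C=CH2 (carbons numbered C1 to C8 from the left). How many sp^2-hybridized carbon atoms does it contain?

C1: sp2 ✓
C2: sp2 ✓
C3: sp2 ✓
C4: sp2 ✓
C5: sp3
C6: sp2 ✓
C7: sp
C8: sp2 ✓
C1, C2, C3, C4, C6, C8 → 6 sp2 carbons.

6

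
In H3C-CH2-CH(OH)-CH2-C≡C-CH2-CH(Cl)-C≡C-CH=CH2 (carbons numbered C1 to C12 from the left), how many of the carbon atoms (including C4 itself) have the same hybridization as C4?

6

C4 is sp3 (only σ bonds).
C1: sp3 ✓
C2: sp3 ✓
C3: sp3 ✓
C4: sp3 ✓
C5: sp
C6: sp
C7: sp3 ✓
C8: sp3 ✓
C9: sp
C10: sp
C11: sp2
C12: sp2
6 carbons are sp3.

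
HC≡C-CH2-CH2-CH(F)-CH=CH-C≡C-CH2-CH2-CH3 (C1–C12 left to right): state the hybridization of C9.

sp

C9 carries 2 σ bonds, plus two π bonds, giving a steric number of 2, so it is sp.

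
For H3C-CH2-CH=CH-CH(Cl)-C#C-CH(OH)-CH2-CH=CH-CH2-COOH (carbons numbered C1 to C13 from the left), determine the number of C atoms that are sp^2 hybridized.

C1: sp3
C2: sp3
C3: sp2 ✓
C4: sp2 ✓
C5: sp3
C6: sp
C7: sp
C8: sp3
C9: sp3
C10: sp2 ✓
C11: sp2 ✓
C12: sp3
C13: sp2 ✓
C3, C4, C10, C11, C13 → 5 sp2 carbons.

5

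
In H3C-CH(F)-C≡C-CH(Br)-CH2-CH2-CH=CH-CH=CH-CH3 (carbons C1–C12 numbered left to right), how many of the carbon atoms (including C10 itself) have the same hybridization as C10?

4

C10 is sp2 (one π bond).
C1: sp3
C2: sp3
C3: sp
C4: sp
C5: sp3
C6: sp3
C7: sp3
C8: sp2 ✓
C9: sp2 ✓
C10: sp2 ✓
C11: sp2 ✓
C12: sp3
4 carbons are sp2.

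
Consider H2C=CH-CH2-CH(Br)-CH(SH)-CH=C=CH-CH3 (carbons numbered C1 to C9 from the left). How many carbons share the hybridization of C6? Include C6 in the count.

4

C6 is sp2 (one π bond).
C1: sp2 ✓
C2: sp2 ✓
C3: sp3
C4: sp3
C5: sp3
C6: sp2 ✓
C7: sp
C8: sp2 ✓
C9: sp3
4 carbons are sp2.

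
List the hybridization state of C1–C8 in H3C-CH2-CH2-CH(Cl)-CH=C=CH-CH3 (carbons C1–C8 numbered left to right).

C1 carries 4 σ bonds, giving a steric number of 4, so it is sp3.
C2: 4 σ bonds; 4 regions of electron density → sp3.
C3: 4 σ bonds — 4 electron domains, sp3.
C4 is sp3: 4 σ bonds, 4 electron-density regions.
C5 — 3 σ bonds, plus one π bond. Steric number 3, so sp2.
C6: 2 σ bonds, plus two π bonds — 2 electron domains, sp.
C7: 3 σ bonds, plus one π bond — 3 electron domains, sp2.
C8 (4 σ bonds) has steric number 4: sp3.

C1 sp3, C2 sp3, C3 sp3, C4 sp3, C5 sp2, C6 sp, C7 sp2, C8 sp3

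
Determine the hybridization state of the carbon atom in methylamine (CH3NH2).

sp³

The carbon atom: 4 σ bonds — 4 electron domains, sp3.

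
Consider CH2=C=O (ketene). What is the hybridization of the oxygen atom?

The oxygen atom carries 1 σ bond and 2 lone pairs, plus one π bond, giving a steric number of 3, so it is sp2.

sp2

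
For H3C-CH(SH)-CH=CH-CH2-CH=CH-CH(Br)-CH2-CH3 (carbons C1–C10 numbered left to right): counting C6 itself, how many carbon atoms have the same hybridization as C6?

C6 is sp2 (one π bond).
C1: sp3
C2: sp3
C3: sp2 ✓
C4: sp2 ✓
C5: sp3
C6: sp2 ✓
C7: sp2 ✓
C8: sp3
C9: sp3
C10: sp3
4 carbons are sp2.

4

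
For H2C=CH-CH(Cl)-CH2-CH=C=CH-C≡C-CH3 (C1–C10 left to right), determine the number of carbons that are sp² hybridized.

4

C1: sp2 ✓
C2: sp2 ✓
C3: sp3
C4: sp3
C5: sp2 ✓
C6: sp
C7: sp2 ✓
C8: sp
C9: sp
C10: sp3
C1, C2, C5, C7 → 4 sp2 carbons.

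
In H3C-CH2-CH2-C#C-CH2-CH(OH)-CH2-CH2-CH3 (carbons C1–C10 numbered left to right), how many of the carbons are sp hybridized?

C1: sp3
C2: sp3
C3: sp3
C4: sp ✓
C5: sp ✓
C6: sp3
C7: sp3
C8: sp3
C9: sp3
C10: sp3
C4, C5 → 2 sp carbons.

2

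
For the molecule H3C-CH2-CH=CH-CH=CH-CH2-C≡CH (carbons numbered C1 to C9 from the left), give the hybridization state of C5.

sp^2

C5: 3 σ bonds, plus one π bond — 3 electron domains, sp2.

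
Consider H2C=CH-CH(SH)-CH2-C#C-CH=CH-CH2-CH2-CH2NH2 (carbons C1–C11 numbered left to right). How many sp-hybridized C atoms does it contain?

2

C1: sp2
C2: sp2
C3: sp3
C4: sp3
C5: sp ✓
C6: sp ✓
C7: sp2
C8: sp2
C9: sp3
C10: sp3
C11: sp3
C5, C6 → 2 sp carbons.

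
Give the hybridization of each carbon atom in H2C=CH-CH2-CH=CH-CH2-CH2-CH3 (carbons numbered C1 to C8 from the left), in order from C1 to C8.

C1 sp2, C2 sp2, C3 sp3, C4 sp2, C5 sp2, C6 sp3, C7 sp3, C8 sp3

C1 (3 σ bonds, plus one π bond) has steric number 3: sp2.
C2 has 3 σ bonds, plus one π bond: steric number 3 → sp2.
C3: 4 σ bonds — 4 electron domains, sp3.
C4 has 3 σ bonds, plus one π bond: steric number 3 → sp2.
C5 is sp2: 3 σ bonds, plus one π bond, 3 electron-density regions.
C6 is sp3: 4 σ bonds, 4 electron-density regions.
C7: 4 σ bonds; 4 regions of electron density → sp3.
C8: 4 σ bonds — 4 electron domains, sp3.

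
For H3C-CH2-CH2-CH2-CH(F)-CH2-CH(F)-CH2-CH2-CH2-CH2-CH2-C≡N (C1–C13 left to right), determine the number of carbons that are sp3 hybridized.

C1: sp3 ✓
C2: sp3 ✓
C3: sp3 ✓
C4: sp3 ✓
C5: sp3 ✓
C6: sp3 ✓
C7: sp3 ✓
C8: sp3 ✓
C9: sp3 ✓
C10: sp3 ✓
C11: sp3 ✓
C12: sp3 ✓
C13: sp
C1, C2, C3, C4, C5, C6, C7, C8, C9, C10, C11, C12 → 12 sp3 carbons.

12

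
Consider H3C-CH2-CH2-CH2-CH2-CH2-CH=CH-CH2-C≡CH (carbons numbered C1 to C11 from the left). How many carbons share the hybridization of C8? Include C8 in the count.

C8 is sp2 (one π bond).
C1: sp3
C2: sp3
C3: sp3
C4: sp3
C5: sp3
C6: sp3
C7: sp2 ✓
C8: sp2 ✓
C9: sp3
C10: sp
C11: sp
2 carbons are sp2.

2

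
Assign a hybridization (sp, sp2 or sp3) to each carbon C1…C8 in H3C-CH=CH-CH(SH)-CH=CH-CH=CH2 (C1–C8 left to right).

C1 sp3, C2 sp2, C3 sp2, C4 sp3, C5 sp2, C6 sp2, C7 sp2, C8 sp2

C1 carries 4 σ bonds, giving a steric number of 4, so it is sp3.
C2 (3 σ bonds, plus one π bond) has steric number 3: sp2.
C3 carries 3 σ bonds, plus one π bond, giving a steric number of 3, so it is sp2.
C4: 4 σ bonds; 4 regions of electron density → sp3.
C5 (3 σ bonds, plus one π bond) has steric number 3: sp2.
C6 carries 3 σ bonds, plus one π bond, giving a steric number of 3, so it is sp2.
C7 — 3 σ bonds, plus one π bond. Steric number 3, so sp2.
C8 (3 σ bonds, plus one π bond) has steric number 3: sp2.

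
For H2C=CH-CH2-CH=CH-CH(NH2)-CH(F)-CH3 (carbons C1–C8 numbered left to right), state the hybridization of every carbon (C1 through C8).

C1 (3 σ bonds, plus one π bond) has steric number 3: sp2.
C2: 3 σ bonds, plus one π bond — 3 electron domains, sp2.
C3 — 4 σ bonds. Steric number 4, so sp3.
C4: 3 σ bonds, plus one π bond; 3 regions of electron density → sp2.
C5 is sp2: 3 σ bonds, plus one π bond, 3 electron-density regions.
C6: 4 σ bonds — 4 electron domains, sp3.
C7 (4 σ bonds) has steric number 4: sp3.
C8 has 4 σ bonds: steric number 4 → sp3.

C1 sp2, C2 sp2, C3 sp3, C4 sp2, C5 sp2, C6 sp3, C7 sp3, C8 sp3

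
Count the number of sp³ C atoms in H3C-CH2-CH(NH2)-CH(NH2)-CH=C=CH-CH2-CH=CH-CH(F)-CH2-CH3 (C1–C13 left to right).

8

C1: sp3 ✓
C2: sp3 ✓
C3: sp3 ✓
C4: sp3 ✓
C5: sp2
C6: sp
C7: sp2
C8: sp3 ✓
C9: sp2
C10: sp2
C11: sp3 ✓
C12: sp3 ✓
C13: sp3 ✓
C1, C2, C3, C4, C8, C11, C12, C13 → 8 sp3 carbons.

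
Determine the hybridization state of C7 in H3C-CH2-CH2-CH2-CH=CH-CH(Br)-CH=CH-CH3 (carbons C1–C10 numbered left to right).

C7 is sp3: 4 σ bonds, 4 electron-density regions.

sp³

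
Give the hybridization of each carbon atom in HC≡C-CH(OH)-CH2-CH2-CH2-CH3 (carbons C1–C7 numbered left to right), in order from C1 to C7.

C1 sp, C2 sp, C3 sp3, C4 sp3, C5 sp3, C6 sp3, C7 sp3

C1: 2 σ bonds, plus two π bonds; 2 regions of electron density → sp.
C2 carries 2 σ bonds, plus two π bonds, giving a steric number of 2, so it is sp.
C3 is sp3: 4 σ bonds, 4 electron-density regions.
C4 is sp3: 4 σ bonds, 4 electron-density regions.
C5 is sp3: 4 σ bonds, 4 electron-density regions.
C6: 4 σ bonds — 4 electron domains, sp3.
C7 (4 σ bonds) has steric number 4: sp3.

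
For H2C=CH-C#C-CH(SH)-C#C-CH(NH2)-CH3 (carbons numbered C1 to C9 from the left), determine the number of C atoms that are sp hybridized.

4

C1: sp2
C2: sp2
C3: sp ✓
C4: sp ✓
C5: sp3
C6: sp ✓
C7: sp ✓
C8: sp3
C9: sp3
C3, C4, C6, C7 → 4 sp carbons.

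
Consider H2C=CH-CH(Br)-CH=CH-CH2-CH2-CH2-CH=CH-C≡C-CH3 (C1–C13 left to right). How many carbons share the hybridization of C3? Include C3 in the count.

5

C3 is sp3 (only σ bonds).
C1: sp2
C2: sp2
C3: sp3 ✓
C4: sp2
C5: sp2
C6: sp3 ✓
C7: sp3 ✓
C8: sp3 ✓
C9: sp2
C10: sp2
C11: sp
C12: sp
C13: sp3 ✓
5 carbons are sp3.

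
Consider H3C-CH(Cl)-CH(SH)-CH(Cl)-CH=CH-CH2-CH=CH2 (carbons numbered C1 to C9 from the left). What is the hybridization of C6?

C6 — 3 σ bonds, plus one π bond. Steric number 3, so sp2.

sp²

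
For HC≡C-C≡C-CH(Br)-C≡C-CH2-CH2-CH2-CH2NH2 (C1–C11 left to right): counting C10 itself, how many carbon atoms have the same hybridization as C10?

5

C10 is sp3 (only σ bonds).
C1: sp
C2: sp
C3: sp
C4: sp
C5: sp3 ✓
C6: sp
C7: sp
C8: sp3 ✓
C9: sp3 ✓
C10: sp3 ✓
C11: sp3 ✓
5 carbons are sp3.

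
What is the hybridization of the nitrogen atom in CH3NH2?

sp³

Three σ bonds + one lone pair = steric number 4 → sp3.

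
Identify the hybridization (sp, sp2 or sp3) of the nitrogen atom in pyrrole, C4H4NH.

sp²

N has three σ bonds; its lone pair occupies the p orbital and is part of the aromatic π system, so N is sp2 (not the sp3 a naive steric count of 4 would give).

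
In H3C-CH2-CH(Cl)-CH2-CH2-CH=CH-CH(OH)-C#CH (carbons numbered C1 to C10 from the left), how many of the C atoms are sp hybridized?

C1: sp3
C2: sp3
C3: sp3
C4: sp3
C5: sp3
C6: sp2
C7: sp2
C8: sp3
C9: sp ✓
C10: sp ✓
C9, C10 → 2 sp carbons.

2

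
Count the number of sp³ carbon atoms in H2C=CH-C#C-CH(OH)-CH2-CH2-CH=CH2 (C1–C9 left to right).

3

C1: sp2
C2: sp2
C3: sp
C4: sp
C5: sp3 ✓
C6: sp3 ✓
C7: sp3 ✓
C8: sp2
C9: sp2
C5, C6, C7 → 3 sp3 carbons.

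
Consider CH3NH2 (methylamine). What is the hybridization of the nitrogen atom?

Three σ bonds + one lone pair = steric number 4 → sp3.

sp³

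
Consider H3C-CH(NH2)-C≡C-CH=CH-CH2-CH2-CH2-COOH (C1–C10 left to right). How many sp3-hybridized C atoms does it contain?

5

C1: sp3 ✓
C2: sp3 ✓
C3: sp
C4: sp
C5: sp2
C6: sp2
C7: sp3 ✓
C8: sp3 ✓
C9: sp3 ✓
C10: sp2
C1, C2, C7, C8, C9 → 5 sp3 carbons.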